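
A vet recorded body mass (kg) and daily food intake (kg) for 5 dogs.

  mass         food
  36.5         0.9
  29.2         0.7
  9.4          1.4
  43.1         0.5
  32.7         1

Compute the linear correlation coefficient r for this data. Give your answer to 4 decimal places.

n = 5, Σx = 150.9, Σy = 4.5, Σx² = 5200.15, Σy² = 4.51, Σxy = 120.7
nΣxy − ΣxΣy = 603.5 − 679.05 = -75.55
nΣx² − (Σx)² = 26000.75 − 22770.81 = 3229.94; nΣy² − (Σy)² = 22.55 − 20.25 = 2.3
r = -75.55 / √(3229.94 × 2.3) = -75.55 / 86.1908 ≈ -0.8765

-0.8765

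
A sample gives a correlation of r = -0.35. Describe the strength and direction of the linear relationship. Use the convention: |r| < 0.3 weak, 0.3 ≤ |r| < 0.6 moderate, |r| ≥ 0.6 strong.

moderate negative

r = -0.35 < 0 so the relationship is negative.
|r| = 0.35, which falls in the moderate range.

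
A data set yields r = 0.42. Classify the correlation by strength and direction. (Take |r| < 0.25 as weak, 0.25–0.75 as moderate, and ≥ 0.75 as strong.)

moderate positive

r = 0.42 > 0 so the relationship is positive.
|r| = 0.42, which falls in the moderate range.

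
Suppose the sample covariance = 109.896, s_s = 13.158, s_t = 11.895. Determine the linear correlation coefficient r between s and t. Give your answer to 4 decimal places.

r = Cov(s,t) / (s_s · s_t) = 109.896 / (13.158 × 11.895)
  = 109.896 / 156.5144 ≈ 0.7021

0.7021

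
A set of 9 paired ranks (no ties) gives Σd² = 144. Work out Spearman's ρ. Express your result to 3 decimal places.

ρ = 1 − 6Σd² / [n(n²−1)] = 1 − 6×144 / (9×80)
  = 1 − 864/720 = 1 − 1.2000 ≈ -0.200

-0.200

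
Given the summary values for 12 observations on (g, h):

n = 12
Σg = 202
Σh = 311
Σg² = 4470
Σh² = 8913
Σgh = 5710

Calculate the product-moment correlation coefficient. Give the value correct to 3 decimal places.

0.497

r = (nΣgh − ΣgΣh) / √[(nΣg² − (Σg)²)(nΣh² − (Σh)²)]
Numerator: 12×5710 − 202×311 = 5698
Denominator: √[(53640 − 40804)(106956 − 96721)] = √[12836 × 10235] = 11461.9571
r = 5698 / 11461.9571 ≈ 0.497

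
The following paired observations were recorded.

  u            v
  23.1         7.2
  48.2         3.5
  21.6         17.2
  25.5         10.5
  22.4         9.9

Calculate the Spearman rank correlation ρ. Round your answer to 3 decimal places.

Rank u: 3, 5, 1, 4, 2
Rank v: 2, 1, 5, 4, 3
d = rank(u) − rank(v): 1, 4, -4, 0, -1; Σd² = 34
ρ = 1 − 6Σd² / [n(n²−1)] = 1 − 6×34 / (5×24) = 1 − 204/120 ≈ -0.700

-0.700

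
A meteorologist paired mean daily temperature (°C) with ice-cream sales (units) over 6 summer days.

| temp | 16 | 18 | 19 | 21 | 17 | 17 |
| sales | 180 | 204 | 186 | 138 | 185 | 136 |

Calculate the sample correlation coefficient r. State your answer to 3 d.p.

-0.324

n = 6, Σx = 108, Σy = 1029, Σx² = 1960, Σy² = 180377, Σxy = 18441
nΣxy − ΣxΣy = 110646 − 111132 = -486
nΣx² − (Σx)² = 11760 − 11664 = 96; nΣy² − (Σy)² = 1082262 − 1058841 = 23421
r = -486 / √(96 × 23421) = -486 / 1499.4719 ≈ -0.324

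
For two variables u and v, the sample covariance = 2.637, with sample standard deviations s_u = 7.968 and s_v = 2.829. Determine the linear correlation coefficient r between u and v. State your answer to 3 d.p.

r = Cov(u,v) / (s_u · s_v) = 2.637 / (7.968 × 2.829)
  = 2.637 / 22.5415 ≈ 0.117

0.117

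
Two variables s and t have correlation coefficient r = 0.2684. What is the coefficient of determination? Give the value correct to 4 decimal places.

r² = (0.2684)² = 0.0720

0.0720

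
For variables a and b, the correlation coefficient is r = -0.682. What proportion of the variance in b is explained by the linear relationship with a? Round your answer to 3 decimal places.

0.465

r² = (-0.682)² = 0.465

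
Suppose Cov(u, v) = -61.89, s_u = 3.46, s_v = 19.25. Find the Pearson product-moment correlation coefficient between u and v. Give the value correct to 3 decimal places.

r = Cov(u,v) / (s_u · s_v) = -61.89 / (3.46 × 19.25)
  = -61.89 / 66.6050 ≈ -0.929

-0.929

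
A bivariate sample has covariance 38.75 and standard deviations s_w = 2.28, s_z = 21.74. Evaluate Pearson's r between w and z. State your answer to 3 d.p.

r = Cov(w,z) / (s_w · s_z) = 38.75 / (2.28 × 21.74)
  = 38.75 / 49.5672 ≈ 0.782

0.782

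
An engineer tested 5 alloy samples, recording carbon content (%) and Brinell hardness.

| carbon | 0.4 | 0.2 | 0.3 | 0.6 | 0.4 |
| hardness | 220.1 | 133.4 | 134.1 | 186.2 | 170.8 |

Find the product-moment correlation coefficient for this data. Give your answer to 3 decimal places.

0.644

n = 5, Σx = 1.9, Σy = 844.6, Σx² = 0.81, Σy² = 148065.46, Σxy = 334.99
nΣxy − ΣxΣy = 1674.95 − 1604.74 = 70.21
nΣx² − (Σx)² = 4.05 − 3.61 = 0.44; nΣy² − (Σy)² = 740327.3 − 713349.16 = 26978.14
r = 70.21 / √(0.44 × 26978.14) = 70.21 / 108.9513 ≈ 0.644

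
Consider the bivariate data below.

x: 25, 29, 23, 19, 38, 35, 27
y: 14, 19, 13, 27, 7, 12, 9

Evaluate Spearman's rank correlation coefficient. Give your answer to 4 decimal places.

Rank x: 3, 5, 2, 1, 7, 6, 4
Rank y: 5, 6, 4, 7, 1, 3, 2
d = rank(x) − rank(y): -2, -1, -2, -6, 6, 3, 2; Σd² = 94
ρ = 1 − 6Σd² / [n(n²−1)] = 1 − 6×94 / (7×48) = 1 − 564/336 ≈ -0.6786

-0.6786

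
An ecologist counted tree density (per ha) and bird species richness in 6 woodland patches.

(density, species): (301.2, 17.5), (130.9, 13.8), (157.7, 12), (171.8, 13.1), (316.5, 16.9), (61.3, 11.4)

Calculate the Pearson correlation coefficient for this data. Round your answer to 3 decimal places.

n = 6, Σx = 1139.4, Σy = 84.7, Σx² = 266170.72, Σy² = 1227.87, Σxy = 17268.07
nΣxy − ΣxΣy = 103608.42 − 96507.18 = 7101.24
nΣx² − (Σx)² = 1597024.32 − 1298232.36 = 298791.96; nΣy² − (Σy)² = 7367.22 − 7174.09 = 193.13
r = 7101.24 / √(298791.96 × 193.13) = 7101.24 / 7596.4262 ≈ 0.935

0.935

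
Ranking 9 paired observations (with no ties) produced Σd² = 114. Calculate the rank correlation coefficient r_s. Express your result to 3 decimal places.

0.050

ρ = 1 − 6Σd² / [n(n²−1)] = 1 − 6×114 / (9×80)
  = 1 − 684/720 = 1 − 0.9500 ≈ 0.050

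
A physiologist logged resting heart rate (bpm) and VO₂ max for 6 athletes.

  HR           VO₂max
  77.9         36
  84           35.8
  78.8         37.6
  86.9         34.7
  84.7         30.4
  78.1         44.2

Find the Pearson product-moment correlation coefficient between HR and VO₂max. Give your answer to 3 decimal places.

n = 6, Σx = 490.4, Σy = 218.7, Σx² = 40159.16, Σy² = 8073.29, Σxy = 17816.81
nΣxy − ΣxΣy = 106900.86 − 107250.48 = -349.62
nΣx² − (Σx)² = 240954.96 − 240492.16 = 462.8; nΣy² − (Σy)² = 48439.74 − 47829.69 = 610.05
r = -349.62 / √(462.8 × 610.05) = -349.62 / 531.3484 ≈ -0.658

-0.658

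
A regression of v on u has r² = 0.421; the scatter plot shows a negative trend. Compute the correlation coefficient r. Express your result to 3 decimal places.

|r| = √0.421 = 0.649
The association is negative, so r = −0.649.

-0.649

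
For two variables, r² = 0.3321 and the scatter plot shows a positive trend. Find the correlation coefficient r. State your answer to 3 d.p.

0.576

|r| = √0.3321 = 0.576
The association is positive, so r = 0.576.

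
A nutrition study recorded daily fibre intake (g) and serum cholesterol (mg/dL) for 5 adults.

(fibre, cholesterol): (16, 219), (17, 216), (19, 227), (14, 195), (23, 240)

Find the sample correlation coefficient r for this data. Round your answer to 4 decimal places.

n = 5, Σx = 89, Σy = 1097, Σx² = 1631, Σy² = 241771, Σxy = 19739
nΣxy − ΣxΣy = 98695 − 97633 = 1062
nΣx² − (Σx)² = 8155 − 7921 = 234; nΣy² − (Σy)² = 1208855 − 1203409 = 5446
r = 1062 / √(234 × 5446) = 1062 / 1128.8773 ≈ 0.9408

0.9408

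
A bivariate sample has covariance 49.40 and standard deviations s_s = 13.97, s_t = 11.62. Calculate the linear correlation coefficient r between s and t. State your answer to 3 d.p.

0.304

r = Cov(s,t) / (s_s · s_t) = 49.40 / (13.97 × 11.62)
  = 49.40 / 162.3314 ≈ 0.304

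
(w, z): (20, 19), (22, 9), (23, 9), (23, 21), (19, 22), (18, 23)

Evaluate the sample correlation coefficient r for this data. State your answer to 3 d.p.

-0.664

n = 6, Σw = 125, Σz = 103, Σw² = 2627, Σz² = 1977, Σwz = 2100
nΣwz − ΣwΣz = 12600 − 12875 = -275
nΣw² − (Σw)² = 15762 − 15625 = 137; nΣz² − (Σz)² = 11862 − 10609 = 1253
r = -275 / √(137 × 1253) = -275 / 414.3199 ≈ -0.664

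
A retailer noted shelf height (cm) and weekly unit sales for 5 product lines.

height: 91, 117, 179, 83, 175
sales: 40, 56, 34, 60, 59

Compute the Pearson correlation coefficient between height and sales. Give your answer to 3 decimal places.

-0.246

n = 5, Σx = 645, Σy = 249, Σx² = 91525, Σy² = 12973, Σxy = 31583
nΣxy − ΣxΣy = 157915 − 160605 = -2690
nΣx² − (Σx)² = 457625 − 416025 = 41600; nΣy² − (Σy)² = 64865 − 62001 = 2864
r = -2690 / √(41600 × 2864) = -2690 / 10915.2371 ≈ -0.246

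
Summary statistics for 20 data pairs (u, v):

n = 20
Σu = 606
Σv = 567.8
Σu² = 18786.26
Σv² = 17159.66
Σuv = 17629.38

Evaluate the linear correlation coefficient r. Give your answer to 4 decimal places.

r = (nΣuv − ΣuΣv) / √[(nΣu² − (Σu)²)(nΣv² − (Σv)²)]
Numerator: 20×17629.38 − 606×567.8 = 8500.8
Denominator: √[(375725.2 − 367236)(343193.2 − 322396.84)] = √[8489.2 × 20796.36] = 13287.0034
r = 8500.8 / 13287.0034 ≈ 0.6398

0.6398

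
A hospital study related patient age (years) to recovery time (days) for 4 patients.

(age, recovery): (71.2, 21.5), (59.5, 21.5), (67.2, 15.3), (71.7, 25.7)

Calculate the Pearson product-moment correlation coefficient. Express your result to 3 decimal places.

n = 4, Σx = 269.6, Σy = 84, Σx² = 18266.42, Σy² = 1819.08, Σxy = 5680.9
nΣxy − ΣxΣy = 22723.6 − 22646.4 = 77.2
nΣx² − (Σx)² = 73065.68 − 72684.16 = 381.52; nΣy² − (Σy)² = 7276.32 − 7056 = 220.32
r = 77.2 / √(381.52 × 220.32) = 77.2 / 289.9250 ≈ 0.266

0.266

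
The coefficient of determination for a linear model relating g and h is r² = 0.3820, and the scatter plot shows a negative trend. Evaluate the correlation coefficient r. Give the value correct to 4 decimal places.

-0.6181

|r| = √0.3820 = 0.6181
The association is negative, so r = −0.6181.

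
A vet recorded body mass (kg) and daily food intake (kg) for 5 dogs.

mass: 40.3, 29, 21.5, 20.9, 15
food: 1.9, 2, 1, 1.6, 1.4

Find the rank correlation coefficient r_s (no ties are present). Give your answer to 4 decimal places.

Rank mass: 5, 4, 3, 2, 1
Rank food: 4, 5, 1, 3, 2
d = rank(mass) − rank(food): 1, -1, 2, -1, -1; Σd² = 8
ρ = 1 − 6Σd² / [n(n²−1)] = 1 − 6×8 / (5×24) = 1 − 48/120 ≈ 0.6000

0.6000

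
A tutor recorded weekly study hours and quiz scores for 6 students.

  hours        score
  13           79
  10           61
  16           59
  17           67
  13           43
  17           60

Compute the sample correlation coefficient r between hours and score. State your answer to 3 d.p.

n = 6, Σx = 86, Σy = 369, Σx² = 1272, Σy² = 23381, Σxy = 5299
nΣxy − ΣxΣy = 31794 − 31734 = 60
nΣx² − (Σx)² = 7632 − 7396 = 236; nΣy² − (Σy)² = 140286 − 136161 = 4125
r = 60 / √(236 × 4125) = 60 / 986.6610 ≈ 0.061

0.061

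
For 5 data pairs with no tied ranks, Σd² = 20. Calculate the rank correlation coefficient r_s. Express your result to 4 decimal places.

ρ = 1 − 6Σd² / [n(n²−1)] = 1 − 6×20 / (5×24)
  = 1 − 120/120 = 1 − 1.00000 ≈ 0.0000

0.0000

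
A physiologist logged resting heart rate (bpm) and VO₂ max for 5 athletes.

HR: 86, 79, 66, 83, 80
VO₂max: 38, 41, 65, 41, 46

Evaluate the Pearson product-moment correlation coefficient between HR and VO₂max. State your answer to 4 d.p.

-0.9668

n = 5, Σx = 394, Σy = 231, Σx² = 31282, Σy² = 11147, Σxy = 17880
nΣxy − ΣxΣy = 89400 − 91014 = -1614
nΣx² − (Σx)² = 156410 − 155236 = 1174; nΣy² − (Σy)² = 55735 − 53361 = 2374
r = -1614 / √(1174 × 2374) = -1614 / 1669.4538 ≈ -0.9668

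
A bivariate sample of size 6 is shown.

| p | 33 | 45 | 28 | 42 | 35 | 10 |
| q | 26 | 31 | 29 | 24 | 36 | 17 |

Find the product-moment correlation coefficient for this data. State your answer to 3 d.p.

0.641

n = 6, Σp = 193, Σq = 163, Σp² = 6987, Σq² = 4639, Σpq = 5503
nΣpq − ΣpΣq = 33018 − 31459 = 1559
nΣp² − (Σp)² = 41922 − 37249 = 4673; nΣq² − (Σq)² = 27834 − 26569 = 1265
r = 1559 / √(4673 × 1265) = 1559 / 2431.3258 ≈ 0.641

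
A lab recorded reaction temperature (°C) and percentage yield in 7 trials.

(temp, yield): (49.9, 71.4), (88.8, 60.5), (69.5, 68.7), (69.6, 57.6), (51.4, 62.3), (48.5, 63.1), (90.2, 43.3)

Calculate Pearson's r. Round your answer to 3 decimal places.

-0.665

n = 7, Σx = 467.9, Σy = 426.9, Σx² = 33180.11, Σy² = 26533.45, Σxy = 27887.1
nΣxy − ΣxΣy = 195209.7 − 199746.51 = -4536.81
nΣx² − (Σx)² = 232260.77 − 218930.41 = 13330.36; nΣy² − (Σy)² = 185734.15 − 182243.61 = 3490.54
r = -4536.81 / √(13330.36 × 3490.54) = -4536.81 / 6821.3015 ≈ -0.665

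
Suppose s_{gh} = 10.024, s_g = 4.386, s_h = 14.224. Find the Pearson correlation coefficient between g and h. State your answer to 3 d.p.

0.161

r = Cov(g,h) / (s_g · s_h) = 10.024 / (4.386 × 14.224)
  = 10.024 / 62.3865 ≈ 0.161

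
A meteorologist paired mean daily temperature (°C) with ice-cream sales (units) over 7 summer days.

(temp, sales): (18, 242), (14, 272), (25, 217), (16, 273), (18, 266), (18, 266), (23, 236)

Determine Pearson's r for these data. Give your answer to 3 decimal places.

-0.909

n = 7, Σx = 132, Σy = 1772, Σx² = 2578, Σy² = 451374, Σxy = 32961
nΣxy − ΣxΣy = 230727 − 233904 = -3177
nΣx² − (Σx)² = 18046 − 17424 = 622; nΣy² − (Σy)² = 3159618 − 3139984 = 19634
r = -3177 / √(622 × 19634) = -3177 / 3494.6170 ≈ -0.909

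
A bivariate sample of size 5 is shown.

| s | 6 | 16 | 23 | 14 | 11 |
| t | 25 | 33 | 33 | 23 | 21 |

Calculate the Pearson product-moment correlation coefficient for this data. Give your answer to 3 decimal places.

0.703

n = 5, Σs = 70, Σt = 135, Σs² = 1138, Σt² = 3773, Σst = 1990
nΣst − ΣsΣt = 9950 − 9450 = 500
nΣs² − (Σs)² = 5690 − 4900 = 790; nΣt² − (Σt)² = 18865 − 18225 = 640
r = 500 / √(790 × 640) = 500 / 711.0556 ≈ 0.703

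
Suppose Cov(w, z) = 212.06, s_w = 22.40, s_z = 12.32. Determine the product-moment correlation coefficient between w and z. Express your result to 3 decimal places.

0.768

r = Cov(w,z) / (s_w · s_z) = 212.06 / (22.40 × 12.32)
  = 212.06 / 275.9680 ≈ 0.768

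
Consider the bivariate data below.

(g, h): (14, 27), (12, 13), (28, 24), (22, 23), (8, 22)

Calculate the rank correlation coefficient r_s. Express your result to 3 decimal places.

0.600

Rank g: 3, 2, 5, 4, 1
Rank h: 5, 1, 4, 3, 2
d = rank(g) − rank(h): -2, 1, 1, 1, -1; Σd² = 8
ρ = 1 − 6Σd² / [n(n²−1)] = 1 − 6×8 / (5×24) = 1 − 48/120 ≈ 0.600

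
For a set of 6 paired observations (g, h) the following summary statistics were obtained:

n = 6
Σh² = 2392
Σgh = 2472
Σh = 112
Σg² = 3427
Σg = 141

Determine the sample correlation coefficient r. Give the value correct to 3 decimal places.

-0.865

r = (nΣgh − ΣgΣh) / √[(nΣg² − (Σg)²)(nΣh² − (Σh)²)]
Numerator: 6×2472 − 141×112 = -960
Denominator: √[(20562 − 19881)(14352 − 12544)] = √[681 × 1808] = 1109.6161
r = -960 / 1109.6161 ≈ -0.865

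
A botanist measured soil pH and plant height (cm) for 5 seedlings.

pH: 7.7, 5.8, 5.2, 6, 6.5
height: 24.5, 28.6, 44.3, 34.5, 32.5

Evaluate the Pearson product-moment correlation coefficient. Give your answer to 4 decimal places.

n = 5, Σx = 31.2, Σy = 164.4, Σx² = 198.22, Σy² = 5627.2, Σxy = 1003.14
nΣxy − ΣxΣy = 5015.7 − 5129.28 = -113.58
nΣx² − (Σx)² = 991.1 − 973.44 = 17.66; nΣy² − (Σy)² = 28136 − 27027.36 = 1108.64
r = -113.58 / √(17.66 × 1108.64) = -113.58 / 139.9235 ≈ -0.8117

-0.8117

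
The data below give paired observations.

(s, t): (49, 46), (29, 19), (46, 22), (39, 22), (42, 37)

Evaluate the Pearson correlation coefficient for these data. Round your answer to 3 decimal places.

0.671

n = 5, Σs = 205, Σt = 146, Σs² = 8643, Σt² = 4814, Σst = 6229
nΣst − ΣsΣt = 31145 − 29930 = 1215
nΣs² − (Σs)² = 43215 − 42025 = 1190; nΣt² − (Σt)² = 24070 − 21316 = 2754
r = 1215 / √(1190 × 2754) = 1215 / 1810.3204 ≈ 0.671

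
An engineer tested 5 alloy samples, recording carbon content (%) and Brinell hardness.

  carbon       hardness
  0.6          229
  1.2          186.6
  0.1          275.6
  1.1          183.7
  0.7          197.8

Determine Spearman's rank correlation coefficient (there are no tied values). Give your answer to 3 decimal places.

Rank carbon: 2, 5, 1, 4, 3
Rank hardness: 4, 2, 5, 1, 3
d = rank(carbon) − rank(hardness): -2, 3, -4, 3, 0; Σd² = 38
ρ = 1 − 6Σd² / [n(n²−1)] = 1 − 6×38 / (5×24) = 1 − 228/120 ≈ -0.900

-0.900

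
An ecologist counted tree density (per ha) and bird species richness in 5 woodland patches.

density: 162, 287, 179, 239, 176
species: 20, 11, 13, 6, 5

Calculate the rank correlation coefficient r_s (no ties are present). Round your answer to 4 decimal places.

Rank density: 1, 5, 3, 4, 2
Rank species: 5, 3, 4, 2, 1
d = rank(density) − rank(species): -4, 2, -1, 2, 1; Σd² = 26
ρ = 1 − 6Σd² / [n(n²−1)] = 1 − 6×26 / (5×24) = 1 − 156/120 ≈ -0.3000

-0.3000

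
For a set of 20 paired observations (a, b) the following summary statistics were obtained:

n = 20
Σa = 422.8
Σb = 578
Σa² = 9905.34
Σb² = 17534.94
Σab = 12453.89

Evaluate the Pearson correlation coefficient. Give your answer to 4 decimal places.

0.2621

r = (nΣab − ΣaΣb) / √[(nΣa² − (Σa)²)(nΣb² − (Σb)²)]
Numerator: 20×12453.89 − 422.8×578 = 4699.4
Denominator: √[(198106.8 − 178759.84)(350698.8 − 334084)] = √[19346.96 × 16614.8] = 17928.9116
r = 4699.4 / 17928.9116 ≈ 0.2621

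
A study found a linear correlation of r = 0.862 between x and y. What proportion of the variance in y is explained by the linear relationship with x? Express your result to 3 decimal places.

0.743

r² = (0.862)² = 0.743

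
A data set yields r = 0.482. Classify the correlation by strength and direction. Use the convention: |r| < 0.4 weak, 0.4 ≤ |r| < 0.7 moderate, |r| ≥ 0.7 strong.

r = 0.482 > 0 so the relationship is positive.
|r| = 0.482, which falls in the moderate range.

moderate positive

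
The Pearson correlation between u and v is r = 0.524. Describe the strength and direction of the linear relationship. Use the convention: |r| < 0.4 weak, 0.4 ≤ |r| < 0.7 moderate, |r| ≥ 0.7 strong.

r = 0.524 > 0 so the relationship is positive.
|r| = 0.524, which falls in the moderate range.

moderate positive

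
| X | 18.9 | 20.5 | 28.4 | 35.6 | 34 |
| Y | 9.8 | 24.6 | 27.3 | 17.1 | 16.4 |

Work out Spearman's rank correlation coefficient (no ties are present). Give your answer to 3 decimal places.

0.200

Rank X: 1, 2, 3, 5, 4
Rank Y: 1, 4, 5, 3, 2
d = rank(X) − rank(Y): 0, -2, -2, 2, 2; Σd² = 16
ρ = 1 − 6Σd² / [n(n²−1)] = 1 − 6×16 / (5×24) = 1 − 96/120 ≈ 0.200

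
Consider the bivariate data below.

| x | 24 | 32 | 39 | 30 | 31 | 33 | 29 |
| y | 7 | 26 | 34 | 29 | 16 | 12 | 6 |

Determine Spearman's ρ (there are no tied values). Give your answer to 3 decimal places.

Rank x: 1, 5, 7, 3, 4, 6, 2
Rank y: 2, 5, 7, 6, 4, 3, 1
d = rank(x) − rank(y): -1, 0, 0, -3, 0, 3, 1; Σd² = 20
ρ = 1 − 6Σd² / [n(n²−1)] = 1 − 6×20 / (7×48) = 1 − 120/336 ≈ 0.643

0.643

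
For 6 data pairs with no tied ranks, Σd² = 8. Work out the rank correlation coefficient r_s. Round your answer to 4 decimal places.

0.7714

ρ = 1 − 6Σd² / [n(n²−1)] = 1 − 6×8 / (6×35)
  = 1 − 48/210 = 1 − 0.22857 ≈ 0.7714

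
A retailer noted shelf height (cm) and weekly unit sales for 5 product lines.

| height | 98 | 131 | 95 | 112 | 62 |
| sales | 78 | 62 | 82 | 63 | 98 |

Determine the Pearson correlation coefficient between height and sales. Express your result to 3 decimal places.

n = 5, Σx = 498, Σy = 383, Σx² = 52178, Σy² = 30225, Σxy = 36688
nΣxy − ΣxΣy = 183440 − 190734 = -7294
nΣx² − (Σx)² = 260890 − 248004 = 12886; nΣy² − (Σy)² = 151125 − 146689 = 4436
r = -7294 / √(12886 × 4436) = -7294 / 7560.5751 ≈ -0.965

-0.965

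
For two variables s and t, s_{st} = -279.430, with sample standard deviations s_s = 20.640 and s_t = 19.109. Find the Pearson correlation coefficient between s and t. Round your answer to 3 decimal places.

r = Cov(s,t) / (s_s · s_t) = -279.430 / (20.640 × 19.109)
  = -279.430 / 394.4098 ≈ -0.708

-0.708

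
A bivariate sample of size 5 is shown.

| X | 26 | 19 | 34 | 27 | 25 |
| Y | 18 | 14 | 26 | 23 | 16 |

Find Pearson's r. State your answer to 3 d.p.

0.915

n = 5, ΣX = 131, ΣY = 97, ΣX² = 3547, ΣY² = 1981, ΣXY = 2639
nΣXY − ΣXΣY = 13195 − 12707 = 488
nΣX² − (ΣX)² = 17735 − 17161 = 574; nΣY² − (ΣY)² = 9905 − 9409 = 496
r = 488 / √(574 × 496) = 488 / 533.5766 ≈ 0.915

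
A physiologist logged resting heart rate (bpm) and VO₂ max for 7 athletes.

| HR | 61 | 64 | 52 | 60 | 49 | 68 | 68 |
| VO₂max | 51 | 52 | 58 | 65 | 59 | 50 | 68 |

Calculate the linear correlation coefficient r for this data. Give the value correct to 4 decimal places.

-0.0803

n = 7, Σx = 422, Σy = 403, Σx² = 25770, Σy² = 23499, Σxy = 24270
nΣxy − ΣxΣy = 169890 − 170066 = -176
nΣx² − (Σx)² = 180390 − 178084 = 2306; nΣy² − (Σy)² = 164493 − 162409 = 2084
r = -176 / √(2306 × 2084) = -176 / 2192.1916 ≈ -0.0803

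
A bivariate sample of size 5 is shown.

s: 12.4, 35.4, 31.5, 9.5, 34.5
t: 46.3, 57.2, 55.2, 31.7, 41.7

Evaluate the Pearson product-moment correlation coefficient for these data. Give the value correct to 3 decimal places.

n = 5, Σs = 123.3, Σt = 232.1, Σs² = 3679.67, Σt² = 11206.35, Σst = 6077.6
nΣst − ΣsΣt = 30388 − 28617.93 = 1770.07
nΣs² − (Σs)² = 18398.35 − 15202.89 = 3195.46; nΣt² − (Σt)² = 56031.75 − 53870.41 = 2161.34
r = 1770.07 / √(3195.46 × 2161.34) = 1770.07 / 2628.0174 ≈ 0.674

0.674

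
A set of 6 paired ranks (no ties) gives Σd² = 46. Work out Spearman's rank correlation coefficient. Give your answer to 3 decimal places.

-0.314

ρ = 1 − 6Σd² / [n(n²−1)] = 1 − 6×46 / (6×35)
  = 1 − 276/210 = 1 − 1.3143 ≈ -0.314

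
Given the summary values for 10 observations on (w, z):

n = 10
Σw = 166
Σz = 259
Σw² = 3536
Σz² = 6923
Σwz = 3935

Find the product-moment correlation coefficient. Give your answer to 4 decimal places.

-0.8898

r = (nΣwz − ΣwΣz) / √[(nΣw² − (Σw)²)(nΣz² − (Σz)²)]
Numerator: 10×3935 − 166×259 = -3644
Denominator: √[(35360 − 27556)(69230 − 67081)] = √[7804 × 2149] = 4095.2162
r = -3644 / 4095.2162 ≈ -0.8898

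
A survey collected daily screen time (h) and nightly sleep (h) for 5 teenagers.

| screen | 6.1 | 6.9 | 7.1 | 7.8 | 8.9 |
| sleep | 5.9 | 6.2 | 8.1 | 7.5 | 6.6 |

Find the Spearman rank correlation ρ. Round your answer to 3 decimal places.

0.600

Rank screen: 1, 2, 3, 4, 5
Rank sleep: 1, 2, 5, 4, 3
d = rank(screen) − rank(sleep): 0, 0, -2, 0, 2; Σd² = 8
ρ = 1 − 6Σd² / [n(n²−1)] = 1 − 6×8 / (5×24) = 1 − 48/120 ≈ 0.600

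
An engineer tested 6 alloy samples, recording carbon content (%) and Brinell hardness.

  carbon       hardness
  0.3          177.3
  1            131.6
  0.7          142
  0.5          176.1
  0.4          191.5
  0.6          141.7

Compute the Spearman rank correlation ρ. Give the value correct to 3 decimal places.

Rank carbon: 1, 6, 5, 3, 2, 4
Rank hardness: 5, 1, 3, 4, 6, 2
d = rank(carbon) − rank(hardness): -4, 5, 2, -1, -4, 2; Σd² = 66
ρ = 1 − 6Σd² / [n(n²−1)] = 1 − 6×66 / (6×35) = 1 − 396/210 ≈ -0.886

-0.886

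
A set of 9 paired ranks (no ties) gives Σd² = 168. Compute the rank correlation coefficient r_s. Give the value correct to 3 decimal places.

ρ = 1 − 6Σd² / [n(n²−1)] = 1 − 6×168 / (9×80)
  = 1 − 1008/720 = 1 − 1.4000 ≈ -0.400

-0.400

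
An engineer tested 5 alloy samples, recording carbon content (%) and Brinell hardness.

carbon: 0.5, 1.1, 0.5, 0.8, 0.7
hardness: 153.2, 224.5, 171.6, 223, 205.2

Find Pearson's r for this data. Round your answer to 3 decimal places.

n = 5, Σx = 3.6, Σy = 977.5, Σx² = 2.84, Σy² = 195153.09, Σxy = 731.39
nΣxy − ΣxΣy = 3656.95 − 3519 = 137.95
nΣx² − (Σx)² = 14.2 − 12.96 = 1.24; nΣy² − (Σy)² = 975765.45 − 955506.25 = 20259.2
r = 137.95 / √(1.24 × 20259.2) = 137.95 / 158.4973 ≈ 0.870

0.870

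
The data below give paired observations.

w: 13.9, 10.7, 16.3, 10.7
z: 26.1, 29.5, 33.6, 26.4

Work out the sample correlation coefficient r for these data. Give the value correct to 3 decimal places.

n = 4, Σw = 51.6, Σz = 115.6, Σw² = 687.88, Σz² = 3377.38, Σwz = 1508.6
nΣwz − ΣwΣz = 6034.4 − 5964.96 = 69.44
nΣw² − (Σw)² = 2751.52 − 2662.56 = 88.96; nΣz² − (Σz)² = 13509.52 − 13363.36 = 146.16
r = 69.44 / √(88.96 × 146.16) = 69.44 / 114.0280 ≈ 0.609

0.609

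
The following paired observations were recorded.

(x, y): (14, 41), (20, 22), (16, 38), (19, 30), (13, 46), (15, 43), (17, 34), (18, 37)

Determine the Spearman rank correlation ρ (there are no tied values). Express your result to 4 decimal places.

Rank x: 2, 8, 4, 7, 1, 3, 5, 6
Rank y: 6, 1, 5, 2, 8, 7, 3, 4
d = rank(x) − rank(y): -4, 7, -1, 5, -7, -4, 2, 2; Σd² = 164
ρ = 1 − 6Σd² / [n(n²−1)] = 1 − 6×164 / (8×63) = 1 − 984/504 ≈ -0.9524

-0.9524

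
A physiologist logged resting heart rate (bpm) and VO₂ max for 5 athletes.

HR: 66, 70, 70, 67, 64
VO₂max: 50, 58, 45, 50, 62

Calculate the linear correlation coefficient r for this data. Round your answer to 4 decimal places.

-0.4615

n = 5, Σx = 337, Σy = 265, Σx² = 22741, Σy² = 14233, Σxy = 17828
nΣxy − ΣxΣy = 89140 − 89305 = -165
nΣx² − (Σx)² = 113705 − 113569 = 136; nΣy² − (Σy)² = 71165 − 70225 = 940
r = -165 / √(136 × 940) = -165 / 357.5472 ≈ -0.4615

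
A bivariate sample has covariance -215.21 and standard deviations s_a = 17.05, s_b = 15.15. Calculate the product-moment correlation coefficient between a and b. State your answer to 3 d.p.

-0.833

r = Cov(a,b) / (s_a · s_b) = -215.21 / (17.05 × 15.15)
  = -215.21 / 258.3075 ≈ -0.833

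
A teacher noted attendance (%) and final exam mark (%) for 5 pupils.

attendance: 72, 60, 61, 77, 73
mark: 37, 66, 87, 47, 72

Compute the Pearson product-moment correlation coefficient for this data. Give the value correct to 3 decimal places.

n = 5, Σx = 343, Σy = 309, Σx² = 23763, Σy² = 20687, Σxy = 20806
nΣxy − ΣxΣy = 104030 − 105987 = -1957
nΣx² − (Σx)² = 118815 − 117649 = 1166; nΣy² − (Σy)² = 103435 − 95481 = 7954
r = -1957 / √(1166 × 7954) = -1957 / 3045.3840 ≈ -0.643

-0.643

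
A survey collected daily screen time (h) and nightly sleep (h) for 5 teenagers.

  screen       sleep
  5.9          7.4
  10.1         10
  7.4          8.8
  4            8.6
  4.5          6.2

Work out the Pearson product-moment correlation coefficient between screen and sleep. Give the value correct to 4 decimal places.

n = 5, Σx = 31.9, Σy = 41, Σx² = 227.83, Σy² = 344.6, Σxy = 272.08
nΣxy − ΣxΣy = 1360.4 − 1307.9 = 52.5
nΣx² − (Σx)² = 1139.15 − 1017.61 = 121.54; nΣy² − (Σy)² = 1723 − 1681 = 42
r = 52.5 / √(121.54 × 42) = 52.5 / 71.4470 ≈ 0.7348

0.7348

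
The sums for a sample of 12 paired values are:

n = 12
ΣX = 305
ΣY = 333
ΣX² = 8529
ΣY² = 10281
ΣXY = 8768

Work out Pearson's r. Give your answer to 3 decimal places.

r = (nΣXY − ΣXΣY) / √[(nΣX² − (ΣX)²)(nΣY² − (ΣY)²)]
Numerator: 12×8768 − 305×333 = 3651
Denominator: √[(102348 − 93025)(123372 − 110889)] = √[9323 × 12483] = 10787.9103
r = 3651 / 10787.9103 ≈ 0.338

0.338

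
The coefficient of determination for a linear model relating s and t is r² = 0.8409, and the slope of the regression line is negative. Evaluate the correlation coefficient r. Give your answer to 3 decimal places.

|r| = √0.8409 = 0.917
The association is negative, so r = −0.917.

-0.917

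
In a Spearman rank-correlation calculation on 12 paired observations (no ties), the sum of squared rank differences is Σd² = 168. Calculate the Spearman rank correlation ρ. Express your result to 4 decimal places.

0.4126

ρ = 1 − 6Σd² / [n(n²−1)] = 1 − 6×168 / (12×143)
  = 1 − 1008/1716 = 1 − 0.58741 ≈ 0.4126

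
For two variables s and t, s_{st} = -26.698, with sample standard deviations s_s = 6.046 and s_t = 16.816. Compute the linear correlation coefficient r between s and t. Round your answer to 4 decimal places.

r = Cov(s,t) / (s_s · s_t) = -26.698 / (6.046 × 16.816)
  = -26.698 / 101.6695 ≈ -0.2626

-0.2626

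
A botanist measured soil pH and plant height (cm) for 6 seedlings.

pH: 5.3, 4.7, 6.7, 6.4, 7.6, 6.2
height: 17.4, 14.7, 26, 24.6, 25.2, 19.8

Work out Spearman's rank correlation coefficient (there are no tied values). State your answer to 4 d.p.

0.9429

Rank pH: 2, 1, 5, 4, 6, 3
Rank height: 2, 1, 6, 4, 5, 3
d = rank(pH) − rank(height): 0, 0, -1, 0, 1, 0; Σd² = 2
ρ = 1 − 6Σd² / [n(n²−1)] = 1 − 6×2 / (6×35) = 1 − 12/210 ≈ 0.9429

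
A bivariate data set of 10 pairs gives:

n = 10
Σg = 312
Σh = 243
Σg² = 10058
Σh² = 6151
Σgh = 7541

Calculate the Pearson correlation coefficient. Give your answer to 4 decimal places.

r = (nΣgh − ΣgΣh) / √[(nΣg² − (Σg)²)(nΣh² − (Σh)²)]
Numerator: 10×7541 − 312×243 = -406
Denominator: √[(100580 − 97344)(61510 − 59049)] = √[3236 × 2461] = 2822.0198
r = -406 / 2822.0198 ≈ -0.1439

-0.1439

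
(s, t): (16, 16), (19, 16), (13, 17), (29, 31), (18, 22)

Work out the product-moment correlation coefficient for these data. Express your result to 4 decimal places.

n = 5, Σs = 95, Σt = 102, Σs² = 1951, Σt² = 2246, Σst = 2076
nΣst − ΣsΣt = 10380 − 9690 = 690
nΣs² − (Σs)² = 9755 − 9025 = 730; nΣt² − (Σt)² = 11230 − 10404 = 826
r = 690 / √(730 × 826) = 690 / 776.5179 ≈ 0.8886

0.8886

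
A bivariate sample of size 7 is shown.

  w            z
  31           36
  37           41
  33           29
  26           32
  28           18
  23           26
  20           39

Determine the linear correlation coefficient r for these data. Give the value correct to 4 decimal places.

n = 7, Σw = 198, Σz = 221, Σw² = 5808, Σz² = 7363, Σwz = 6304
nΣwz − ΣwΣz = 44128 − 43758 = 370
nΣw² − (Σw)² = 40656 − 39204 = 1452; nΣz² − (Σz)² = 51541 − 48841 = 2700
r = 370 / √(1452 × 2700) = 370 / 1980.0000 ≈ 0.1869

0.1869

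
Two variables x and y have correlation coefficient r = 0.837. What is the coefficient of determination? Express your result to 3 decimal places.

r² = (0.837)² = 0.701

0.701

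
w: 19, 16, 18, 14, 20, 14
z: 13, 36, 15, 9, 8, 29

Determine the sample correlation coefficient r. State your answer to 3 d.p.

n = 6, Σw = 101, Σz = 110, Σw² = 1733, Σz² = 2676, Σwz = 1785
nΣwz − ΣwΣz = 10710 − 11110 = -400
nΣw² − (Σw)² = 10398 − 10201 = 197; nΣz² − (Σz)² = 16056 − 12100 = 3956
r = -400 / √(197 × 3956) = -400 / 882.7978 ≈ -0.453

-0.453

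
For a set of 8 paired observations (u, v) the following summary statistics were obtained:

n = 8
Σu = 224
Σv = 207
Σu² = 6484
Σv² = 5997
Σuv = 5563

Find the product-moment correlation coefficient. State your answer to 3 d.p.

-0.632

r = (nΣuv − ΣuΣv) / √[(nΣu² − (Σu)²)(nΣv² − (Σv)²)]
Numerator: 8×5563 − 224×207 = -1864
Denominator: √[(51872 − 50176)(47976 − 42849)] = √[1696 × 5127] = 2948.7950
r = -1864 / 2948.7950 ≈ -0.632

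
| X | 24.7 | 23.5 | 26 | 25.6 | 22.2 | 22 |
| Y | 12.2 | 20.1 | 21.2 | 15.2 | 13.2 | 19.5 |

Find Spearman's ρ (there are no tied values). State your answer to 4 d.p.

Rank X: 4, 3, 6, 5, 2, 1
Rank Y: 1, 5, 6, 3, 2, 4
d = rank(X) − rank(Y): 3, -2, 0, 2, 0, -3; Σd² = 26
ρ = 1 − 6Σd² / [n(n²−1)] = 1 − 6×26 / (6×35) = 1 − 156/210 ≈ 0.2571

0.2571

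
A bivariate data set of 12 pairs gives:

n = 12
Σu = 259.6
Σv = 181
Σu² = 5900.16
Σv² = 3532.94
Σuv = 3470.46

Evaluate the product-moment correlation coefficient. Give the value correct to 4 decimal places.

-0.9320

r = (nΣuv − ΣuΣv) / √[(nΣu² − (Σu)²)(nΣv² − (Σv)²)]
Numerator: 12×3470.46 − 259.6×181 = -5342.08
Denominator: √[(70801.92 − 67392.16)(42395.28 − 32761)] = √[3409.76 × 9634.28] = 5731.5428
r = -5342.08 / 5731.5428 ≈ -0.9320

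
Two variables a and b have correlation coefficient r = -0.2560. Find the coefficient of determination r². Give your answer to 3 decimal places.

r² = (-0.2560)² = 0.066

0.066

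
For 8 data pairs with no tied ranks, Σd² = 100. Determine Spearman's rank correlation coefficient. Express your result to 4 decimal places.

ρ = 1 − 6Σd² / [n(n²−1)] = 1 − 6×100 / (8×63)
  = 1 − 600/504 = 1 − 1.19048 ≈ -0.1905

-0.1905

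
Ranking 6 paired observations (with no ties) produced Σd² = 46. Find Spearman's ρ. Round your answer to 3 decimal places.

-0.314

ρ = 1 − 6Σd² / [n(n²−1)] = 1 − 6×46 / (6×35)
  = 1 − 276/210 = 1 − 1.3143 ≈ -0.314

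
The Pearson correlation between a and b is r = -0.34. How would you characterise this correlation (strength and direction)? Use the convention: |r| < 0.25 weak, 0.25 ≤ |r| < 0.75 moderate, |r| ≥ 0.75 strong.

moderate negative

r = -0.34 < 0 so the relationship is negative.
|r| = 0.34, which falls in the moderate range.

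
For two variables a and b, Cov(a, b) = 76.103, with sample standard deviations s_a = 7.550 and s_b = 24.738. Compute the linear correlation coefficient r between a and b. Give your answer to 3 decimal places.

0.407

r = Cov(a,b) / (s_a · s_b) = 76.103 / (7.550 × 24.738)
  = 76.103 / 186.7719 ≈ 0.407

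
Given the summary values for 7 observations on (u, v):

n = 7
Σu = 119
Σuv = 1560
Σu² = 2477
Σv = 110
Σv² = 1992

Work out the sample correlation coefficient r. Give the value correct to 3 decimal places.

r = (nΣuv − ΣuΣv) / √[(nΣu² − (Σu)²)(nΣv² − (Σv)²)]
Numerator: 7×1560 − 119×110 = -2170
Denominator: √[(17339 − 14161)(13944 − 12100)] = √[3178 × 1844] = 2420.7916
r = -2170 / 2420.7916 ≈ -0.896

-0.896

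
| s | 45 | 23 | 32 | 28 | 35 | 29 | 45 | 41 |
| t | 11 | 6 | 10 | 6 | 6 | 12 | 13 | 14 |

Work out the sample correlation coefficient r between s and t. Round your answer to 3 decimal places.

n = 8, Σs = 278, Σt = 78, Σs² = 10134, Σt² = 838, Σst = 2838
nΣst − ΣsΣt = 22704 − 21684 = 1020
nΣs² − (Σs)² = 81072 − 77284 = 3788; nΣt² − (Σt)² = 6704 − 6084 = 620
r = 1020 / √(3788 × 620) = 1020 / 1532.5012 ≈ 0.666

0.666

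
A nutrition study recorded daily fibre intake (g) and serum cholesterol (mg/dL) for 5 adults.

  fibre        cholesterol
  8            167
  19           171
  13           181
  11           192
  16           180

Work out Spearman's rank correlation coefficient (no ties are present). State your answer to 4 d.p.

Rank fibre: 1, 5, 3, 2, 4
Rank cholesterol: 1, 2, 4, 5, 3
d = rank(fibre) − rank(cholesterol): 0, 3, -1, -3, 1; Σd² = 20
ρ = 1 − 6Σd² / [n(n²−1)] = 1 − 6×20 / (5×24) = 1 − 120/120 ≈ 0.0000

0.0000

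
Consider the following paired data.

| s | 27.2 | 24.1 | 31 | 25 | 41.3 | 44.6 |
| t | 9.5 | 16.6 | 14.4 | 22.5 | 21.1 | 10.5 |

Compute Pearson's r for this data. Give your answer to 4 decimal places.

n = 6, Σs = 193.2, Σt = 94.6, Σs² = 6601.5, Σt² = 1634.88, Σst = 3007.09
nΣst − ΣsΣt = 18042.54 − 18276.72 = -234.18
nΣs² − (Σs)² = 39609 − 37326.24 = 2282.76; nΣt² − (Σt)² = 9809.28 − 8949.16 = 860.12
r = -234.18 / √(2282.76 × 860.12) = -234.18 / 1401.2307 ≈ -0.1671

-0.1671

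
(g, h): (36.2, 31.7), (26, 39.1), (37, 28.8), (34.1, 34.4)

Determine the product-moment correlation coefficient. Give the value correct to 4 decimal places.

n = 4, Σg = 133.3, Σh = 134, Σg² = 4518.25, Σh² = 4546.5, Σgh = 4402.78
nΣgh − ΣgΣh = 17611.12 − 17862.2 = -251.08
nΣg² − (Σg)² = 18073 − 17768.89 = 304.11; nΣh² − (Σh)² = 18186 − 17956 = 230
r = -251.08 / √(304.11 × 230) = -251.08 / 264.4717 ≈ -0.9494

-0.9494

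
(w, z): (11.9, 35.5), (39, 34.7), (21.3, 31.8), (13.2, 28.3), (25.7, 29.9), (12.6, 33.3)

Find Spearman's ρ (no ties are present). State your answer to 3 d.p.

Rank w: 1, 6, 4, 3, 5, 2
Rank z: 6, 5, 3, 1, 2, 4
d = rank(w) − rank(z): -5, 1, 1, 2, 3, -2; Σd² = 44
ρ = 1 − 6Σd² / [n(n²−1)] = 1 − 6×44 / (6×35) = 1 − 264/210 ≈ -0.257

-0.257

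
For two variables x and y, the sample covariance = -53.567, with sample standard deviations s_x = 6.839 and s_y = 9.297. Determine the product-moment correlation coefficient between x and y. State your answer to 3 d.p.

r = Cov(x,y) / (s_x · s_y) = -53.567 / (6.839 × 9.297)
  = -53.567 / 63.5822 ≈ -0.842

-0.842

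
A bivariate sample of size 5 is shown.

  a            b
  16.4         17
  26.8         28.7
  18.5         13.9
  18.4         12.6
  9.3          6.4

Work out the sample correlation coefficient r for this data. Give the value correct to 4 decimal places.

n = 5, Σa = 89.4, Σb = 78.6, Σa² = 1754.5, Σb² = 1505.62, Σab = 1596.47
nΣab − ΣaΣb = 7982.35 − 7026.84 = 955.51
nΣa² − (Σa)² = 8772.5 − 7992.36 = 780.14; nΣb² − (Σb)² = 7528.1 − 6177.96 = 1350.14
r = 955.51 / √(780.14 × 1350.14) = 955.51 / 1026.3032 ≈ 0.9310

0.9310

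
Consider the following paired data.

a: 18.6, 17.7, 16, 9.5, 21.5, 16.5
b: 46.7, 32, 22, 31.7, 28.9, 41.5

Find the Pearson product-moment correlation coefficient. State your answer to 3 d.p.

0.118

n = 6, Σa = 99.8, Σb = 202.8, Σa² = 1740, Σb² = 7251.24, Σab = 3394.27
nΣab − ΣaΣb = 20365.62 − 20239.44 = 126.18
nΣa² − (Σa)² = 10440 − 9960.04 = 479.96; nΣb² − (Σb)² = 43507.44 − 41127.84 = 2379.6
r = 126.18 / √(479.96 × 2379.6) = 126.18 / 1068.6968 ≈ 0.118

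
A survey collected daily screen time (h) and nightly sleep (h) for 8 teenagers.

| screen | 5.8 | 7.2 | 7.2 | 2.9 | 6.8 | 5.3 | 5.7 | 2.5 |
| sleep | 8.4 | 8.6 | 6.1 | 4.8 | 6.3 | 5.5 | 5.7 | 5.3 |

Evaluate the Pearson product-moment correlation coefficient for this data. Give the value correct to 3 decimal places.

0.618

n = 8, Σx = 43.4, Σy = 50.7, Σx² = 258.8, Σy² = 335.29, Σxy = 286.21
nΣxy − ΣxΣy = 2289.68 − 2200.38 = 89.3
nΣx² − (Σx)² = 2070.4 − 1883.56 = 186.84; nΣy² − (Σy)² = 2682.32 − 2570.49 = 111.83
r = 89.3 / √(186.84 × 111.83) = 89.3 / 144.5487 ≈ 0.618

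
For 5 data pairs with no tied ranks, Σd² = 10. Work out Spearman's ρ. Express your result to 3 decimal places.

ρ = 1 − 6Σd² / [n(n²−1)] = 1 − 6×10 / (5×24)
  = 1 − 60/120 = 1 − 0.5000 ≈ 0.500

0.500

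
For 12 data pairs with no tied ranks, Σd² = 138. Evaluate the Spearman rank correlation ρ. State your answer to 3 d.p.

0.517

ρ = 1 − 6Σd² / [n(n²−1)] = 1 − 6×138 / (12×143)
  = 1 − 828/1716 = 1 − 0.4825 ≈ 0.517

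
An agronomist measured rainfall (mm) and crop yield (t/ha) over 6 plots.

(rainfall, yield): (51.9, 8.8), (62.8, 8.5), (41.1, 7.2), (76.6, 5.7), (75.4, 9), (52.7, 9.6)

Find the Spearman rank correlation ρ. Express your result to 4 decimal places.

-0.1429

Rank rainfall: 2, 4, 1, 6, 5, 3
Rank yield: 4, 3, 2, 1, 5, 6
d = rank(rainfall) − rank(yield): -2, 1, -1, 5, 0, -3; Σd² = 40
ρ = 1 − 6Σd² / [n(n²−1)] = 1 − 6×40 / (6×35) = 1 − 240/210 ≈ -0.1429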